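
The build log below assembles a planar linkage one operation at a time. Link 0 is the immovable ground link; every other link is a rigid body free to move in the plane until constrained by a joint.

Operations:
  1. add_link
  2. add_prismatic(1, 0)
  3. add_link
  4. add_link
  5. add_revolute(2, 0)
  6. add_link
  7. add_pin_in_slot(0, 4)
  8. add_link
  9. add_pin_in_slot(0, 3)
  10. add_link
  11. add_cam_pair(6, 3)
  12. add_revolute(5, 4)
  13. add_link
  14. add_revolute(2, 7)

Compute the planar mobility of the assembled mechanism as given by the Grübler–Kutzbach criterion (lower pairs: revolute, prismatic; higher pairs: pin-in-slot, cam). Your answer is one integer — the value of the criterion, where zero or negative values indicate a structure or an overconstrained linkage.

ground; <1,0,0>
#1 <2,0,0>
P:1↔0 J1 <2,1,0>
#2 <3,1,0>
#3 <4,1,0>
R:2↔0 J1 <4,2,0>
#4 <5,2,0>
PS:0↔4 J2 <5,2,1>
#5 <6,2,1>
PS:0↔3 J2 <6,2,2>
#6 <7,2,2>
C:6↔3 J2 <7,2,3>
R:5↔4 J1 <7,3,3>
#7 <8,3,3>
R:2↔7 J1 <8,4,3>
3×7 − 2×4 − 1×3 = 10

M = 10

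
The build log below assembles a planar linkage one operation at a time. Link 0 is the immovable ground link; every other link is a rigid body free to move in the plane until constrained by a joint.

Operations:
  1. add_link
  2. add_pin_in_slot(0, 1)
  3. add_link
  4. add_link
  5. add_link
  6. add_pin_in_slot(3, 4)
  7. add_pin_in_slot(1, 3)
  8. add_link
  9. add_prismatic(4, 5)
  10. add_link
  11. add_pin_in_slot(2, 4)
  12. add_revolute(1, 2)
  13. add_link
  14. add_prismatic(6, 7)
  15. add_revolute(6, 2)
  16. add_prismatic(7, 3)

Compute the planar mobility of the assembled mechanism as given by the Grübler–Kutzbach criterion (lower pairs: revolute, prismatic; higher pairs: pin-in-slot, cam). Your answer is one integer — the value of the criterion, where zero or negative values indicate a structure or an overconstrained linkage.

L=1 J1=0 J2=0
add link → L=2 J1=0 J2=0
PS@0,1 dof=2 J2 → L=2 J1=0 J2=1
add link → L=3 J1=0 J2=1
add link → L=4 J1=0 J2=1
add link → L=5 J1=0 J2=1
PS@3,4 dof=2 J2 → L=5 J1=0 J2=2
PS@1,3 dof=2 J2 → L=5 J1=0 J2=3
add link → L=6 J1=0 J2=3
P@4,5 dof=1 J1 → L=6 J1=1 J2=3
add link → L=7 J1=1 J2=3
PS@2,4 dof=2 J2 → L=7 J1=1 J2=4
R@1,2 dof=1 J1 → L=7 J1=2 J2=4
add link → L=8 J1=2 J2=4
P@6,7 dof=1 J1 → L=8 J1=3 J2=4
R@6,2 dof=1 J1 → L=8 J1=4 J2=4
P@7,3 dof=1 J1 → L=8 J1=5 J2=4
M=3(L−1)−2J1−J2=3·7−2·5−4=7

M = 7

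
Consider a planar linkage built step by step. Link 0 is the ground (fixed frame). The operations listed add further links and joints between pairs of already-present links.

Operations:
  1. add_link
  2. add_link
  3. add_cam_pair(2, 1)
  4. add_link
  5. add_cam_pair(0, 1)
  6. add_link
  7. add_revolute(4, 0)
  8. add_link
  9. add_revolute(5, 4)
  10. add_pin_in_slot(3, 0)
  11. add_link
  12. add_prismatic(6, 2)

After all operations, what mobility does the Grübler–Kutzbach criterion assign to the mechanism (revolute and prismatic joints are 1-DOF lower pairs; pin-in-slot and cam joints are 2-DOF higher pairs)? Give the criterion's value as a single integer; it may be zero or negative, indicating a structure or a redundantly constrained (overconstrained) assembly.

M = 9

link 0 = ground. State L|J1|J2 = 1|0|0
+link1  2|0|0
+link2  3|0|0
C(2,1) f=2→J2  3|0|1
+link3  4|0|1
C(0,1) f=2→J2  4|0|2
+link4  5|0|2
R(4,0) f=1→J1  5|1|2
+link5  6|1|2
R(5,4) f=1→J1  6|2|2
PS(3,0) f=2→J2  6|2|3
+link6  7|2|3
P(6,2) f=1→J1  7|3|3
M = 3(7−1)−2·3−3 = 18−6−3 = 9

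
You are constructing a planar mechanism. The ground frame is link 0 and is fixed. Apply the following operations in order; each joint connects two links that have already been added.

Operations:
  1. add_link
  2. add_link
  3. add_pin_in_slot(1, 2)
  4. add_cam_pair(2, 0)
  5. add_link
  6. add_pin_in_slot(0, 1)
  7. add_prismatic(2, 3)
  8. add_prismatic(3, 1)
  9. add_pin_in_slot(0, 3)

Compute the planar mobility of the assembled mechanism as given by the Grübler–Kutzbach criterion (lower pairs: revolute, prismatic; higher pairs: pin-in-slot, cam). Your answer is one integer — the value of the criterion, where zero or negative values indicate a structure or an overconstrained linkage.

(L,J1,J2)=(1,0,0); link0 fixed
link1: (2,0,0)
link2: (3,0,0)
PS 1-2 [J2]: (3,0,1)
C 2-0 [J2]: (3,0,2)
link3: (4,0,2)
PS 0-1 [J2]: (4,0,3)
P 2-3 [J1]: (4,1,3)
P 3-1 [J1]: (4,2,3)
PS 0-3 [J2]: (4,2,4)
Grübler: 3·3 − 2·2 − 4 = 1

M = 1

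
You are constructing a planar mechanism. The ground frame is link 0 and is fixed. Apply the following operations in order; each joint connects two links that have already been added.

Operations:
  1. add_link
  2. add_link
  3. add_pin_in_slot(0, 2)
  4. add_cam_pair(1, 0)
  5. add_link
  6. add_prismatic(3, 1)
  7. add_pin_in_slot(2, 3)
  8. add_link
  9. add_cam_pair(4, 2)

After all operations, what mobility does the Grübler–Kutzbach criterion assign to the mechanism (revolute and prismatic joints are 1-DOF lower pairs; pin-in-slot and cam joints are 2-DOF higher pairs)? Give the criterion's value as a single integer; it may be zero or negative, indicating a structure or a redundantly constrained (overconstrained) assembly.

M = 6

link 0 = ground. State L|J1|J2 = 1|0|0
+link1  2|0|0
+link2  3|0|0
PS(0,2) f=2→J2  3|0|1
C(1,0) f=2→J2  3|0|2
+link3  4|0|2
P(3,1) f=1→J1  4|1|2
PS(2,3) f=2→J2  4|1|3
+link4  5|1|3
C(4,2) f=2→J2  5|1|4
M = 3(5−1)−2·1−4 = 12−2−4 = 6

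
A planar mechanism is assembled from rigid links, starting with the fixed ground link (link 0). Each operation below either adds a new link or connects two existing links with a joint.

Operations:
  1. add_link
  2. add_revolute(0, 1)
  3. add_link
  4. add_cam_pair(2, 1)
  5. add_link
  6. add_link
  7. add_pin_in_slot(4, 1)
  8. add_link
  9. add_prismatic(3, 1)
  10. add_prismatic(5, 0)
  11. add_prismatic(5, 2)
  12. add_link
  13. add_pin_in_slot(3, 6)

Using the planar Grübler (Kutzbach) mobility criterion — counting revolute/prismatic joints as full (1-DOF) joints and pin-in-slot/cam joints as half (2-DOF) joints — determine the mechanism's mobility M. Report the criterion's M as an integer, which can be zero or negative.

M = 7

link 0 = ground. State L|J1|J2 = 1|0|0
+link1  2|0|0
R(0,1) f=1→J1  2|1|0
+link2  3|1|0
C(2,1) f=2→J2  3|1|1
+link3  4|1|1
+link4  5|1|1
PS(4,1) f=2→J2  5|1|2
+link5  6|1|2
P(3,1) f=1→J1  6|2|2
P(5,0) f=1→J1  6|3|2
P(5,2) f=1→J1  6|4|2
+link6  7|4|2
PS(3,6) f=2→J2  7|4|3
M = 3(7−1)−2·4−3 = 18−8−3 = 7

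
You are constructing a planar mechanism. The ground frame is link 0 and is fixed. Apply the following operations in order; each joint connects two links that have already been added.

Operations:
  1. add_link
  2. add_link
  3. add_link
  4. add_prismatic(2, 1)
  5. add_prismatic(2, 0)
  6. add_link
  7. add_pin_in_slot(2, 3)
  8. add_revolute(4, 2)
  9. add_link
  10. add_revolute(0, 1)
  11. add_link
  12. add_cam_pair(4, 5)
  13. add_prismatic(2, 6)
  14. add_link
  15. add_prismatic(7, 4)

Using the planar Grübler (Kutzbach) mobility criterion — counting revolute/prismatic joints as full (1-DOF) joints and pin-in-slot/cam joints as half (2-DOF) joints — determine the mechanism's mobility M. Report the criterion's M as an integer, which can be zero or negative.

M = 7

link 0 = ground. State L|J1|J2 = 1|0|0
+link1  2|0|0
+link2  3|0|0
+link3  4|0|0
P(2,1) f=1→J1  4|1|0
P(2,0) f=1→J1  4|2|0
+link4  5|2|0
PS(2,3) f=2→J2  5|2|1
R(4,2) f=1→J1  5|3|1
+link5  6|3|1
R(0,1) f=1→J1  6|4|1
+link6  7|4|1
C(4,5) f=2→J2  7|4|2
P(2,6) f=1→J1  7|5|2
+link7  8|5|2
P(7,4) f=1→J1  8|6|2
M = 3(8−1)−2·6−2 = 21−12−2 = 7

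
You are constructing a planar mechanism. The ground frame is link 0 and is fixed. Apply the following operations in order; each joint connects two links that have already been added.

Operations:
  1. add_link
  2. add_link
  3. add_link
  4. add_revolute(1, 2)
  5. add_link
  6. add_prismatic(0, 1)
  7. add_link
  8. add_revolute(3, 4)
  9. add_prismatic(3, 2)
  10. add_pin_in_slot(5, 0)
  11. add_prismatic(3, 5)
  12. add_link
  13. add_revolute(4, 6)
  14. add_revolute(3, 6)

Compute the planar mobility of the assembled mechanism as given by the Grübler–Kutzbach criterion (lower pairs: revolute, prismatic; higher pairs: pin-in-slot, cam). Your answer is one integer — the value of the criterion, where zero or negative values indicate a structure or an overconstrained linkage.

M = 3

L=1 J1=0 J2=0
add link → L=2 J1=0 J2=0
add link → L=3 J1=0 J2=0
add link → L=4 J1=0 J2=0
R@1,2 dof=1 J1 → L=4 J1=1 J2=0
add link → L=5 J1=1 J2=0
P@0,1 dof=1 J1 → L=5 J1=2 J2=0
add link → L=6 J1=2 J2=0
R@3,4 dof=1 J1 → L=6 J1=3 J2=0
P@3,2 dof=1 J1 → L=6 J1=4 J2=0
PS@5,0 dof=2 J2 → L=6 J1=4 J2=1
P@3,5 dof=1 J1 → L=6 J1=5 J2=1
add link → L=7 J1=5 J2=1
R@4,6 dof=1 J1 → L=7 J1=6 J2=1
R@3,6 dof=1 J1 → L=7 J1=7 J2=1
M=3(L−1)−2J1−J2=3·6−2·7−1=3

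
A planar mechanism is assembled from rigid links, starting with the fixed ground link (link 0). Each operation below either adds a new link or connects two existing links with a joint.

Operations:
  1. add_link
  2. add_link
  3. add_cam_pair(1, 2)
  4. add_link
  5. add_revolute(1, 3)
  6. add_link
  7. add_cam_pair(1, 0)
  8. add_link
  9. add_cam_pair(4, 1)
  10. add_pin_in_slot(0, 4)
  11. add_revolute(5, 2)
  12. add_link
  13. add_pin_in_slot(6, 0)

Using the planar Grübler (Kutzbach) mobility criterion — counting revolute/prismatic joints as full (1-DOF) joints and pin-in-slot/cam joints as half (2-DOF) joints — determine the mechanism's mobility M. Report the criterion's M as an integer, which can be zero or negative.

M = 9

ground; <1,0,0>
#1 <2,0,0>
#2 <3,0,0>
C:1↔2 J2 <3,0,1>
#3 <4,0,1>
R:1↔3 J1 <4,1,1>
#4 <5,1,1>
C:1↔0 J2 <5,1,2>
#5 <6,1,2>
C:4↔1 J2 <6,1,3>
PS:0↔4 J2 <6,1,4>
R:5↔2 J1 <6,2,4>
#6 <7,2,4>
PS:6↔0 J2 <7,2,5>
3×6 − 2×2 − 1×5 = 9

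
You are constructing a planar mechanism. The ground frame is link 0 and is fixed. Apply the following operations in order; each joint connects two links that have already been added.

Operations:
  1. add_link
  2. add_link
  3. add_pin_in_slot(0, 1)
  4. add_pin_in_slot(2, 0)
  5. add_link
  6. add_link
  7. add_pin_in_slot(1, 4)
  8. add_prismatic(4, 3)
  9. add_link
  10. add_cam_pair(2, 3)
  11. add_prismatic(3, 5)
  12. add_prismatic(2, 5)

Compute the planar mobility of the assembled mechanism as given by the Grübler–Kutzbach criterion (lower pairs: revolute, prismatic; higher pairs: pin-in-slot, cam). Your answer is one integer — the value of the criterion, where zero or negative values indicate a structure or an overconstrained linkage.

M = 5

[1;0;0] (link 0 is ground)
L+ [2;0;0]
L+ [3;0;0]
PS(0,1)∈J2 [3;0;1]
PS(2,0)∈J2 [3;0;2]
L+ [4;0;2]
L+ [5;0;2]
PS(1,4)∈J2 [5;0;3]
P(4,3)∈J1 [5;1;3]
L+ [6;1;3]
C(2,3)∈J2 [6;1;4]
P(3,5)∈J1 [6;2;4]
P(2,5)∈J1 [6;3;4]
mobility = 15 − 6 − 4 = 5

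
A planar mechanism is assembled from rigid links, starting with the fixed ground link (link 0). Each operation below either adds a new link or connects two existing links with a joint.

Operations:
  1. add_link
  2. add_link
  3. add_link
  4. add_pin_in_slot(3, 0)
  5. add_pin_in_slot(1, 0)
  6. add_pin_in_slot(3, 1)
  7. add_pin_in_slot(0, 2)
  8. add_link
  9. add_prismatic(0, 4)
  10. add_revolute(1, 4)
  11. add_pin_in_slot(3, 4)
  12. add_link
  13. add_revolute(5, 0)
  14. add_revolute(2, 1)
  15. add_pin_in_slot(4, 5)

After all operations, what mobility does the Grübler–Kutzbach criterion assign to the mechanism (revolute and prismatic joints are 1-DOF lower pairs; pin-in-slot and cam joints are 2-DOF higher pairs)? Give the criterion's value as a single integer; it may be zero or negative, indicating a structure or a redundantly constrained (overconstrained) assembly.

M = 1

(L,J1,J2)=(1,0,0); link0 fixed
link1: (2,0,0)
link2: (3,0,0)
link3: (4,0,0)
PS 3-0 [J2]: (4,0,1)
PS 1-0 [J2]: (4,0,2)
PS 3-1 [J2]: (4,0,3)
PS 0-2 [J2]: (4,0,4)
link4: (5,0,4)
P 0-4 [J1]: (5,1,4)
R 1-4 [J1]: (5,2,4)
PS 3-4 [J2]: (5,2,5)
link5: (6,2,5)
R 5-0 [J1]: (6,3,5)
R 2-1 [J1]: (6,4,5)
PS 4-5 [J2]: (6,4,6)
Grübler: 3·5 − 2·4 − 6 = 1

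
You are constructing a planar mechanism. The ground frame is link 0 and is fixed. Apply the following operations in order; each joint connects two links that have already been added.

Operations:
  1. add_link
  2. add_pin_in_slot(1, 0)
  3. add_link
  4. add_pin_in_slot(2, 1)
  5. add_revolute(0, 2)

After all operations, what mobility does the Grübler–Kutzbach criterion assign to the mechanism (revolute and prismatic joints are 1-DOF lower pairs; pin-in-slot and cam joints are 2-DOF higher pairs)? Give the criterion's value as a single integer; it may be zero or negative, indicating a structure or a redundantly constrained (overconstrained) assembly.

M = 2

(L,J1,J2)=(1,0,0); link0 fixed
link1: (2,0,0)
PS 1-0 [J2]: (2,0,1)
link2: (3,0,1)
PS 2-1 [J2]: (3,0,2)
R 0-2 [J1]: (3,1,2)
Grübler: 3·2 − 2·1 − 2 = 2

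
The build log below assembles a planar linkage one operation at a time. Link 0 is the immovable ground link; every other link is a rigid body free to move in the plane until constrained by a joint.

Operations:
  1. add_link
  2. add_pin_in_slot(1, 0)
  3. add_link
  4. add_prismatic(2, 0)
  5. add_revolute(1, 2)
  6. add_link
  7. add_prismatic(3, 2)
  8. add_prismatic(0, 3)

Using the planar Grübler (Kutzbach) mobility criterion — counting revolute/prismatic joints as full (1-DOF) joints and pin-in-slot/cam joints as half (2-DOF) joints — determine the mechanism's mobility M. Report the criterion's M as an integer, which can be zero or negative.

L=1 J1=0 J2=0
add link → L=2 J1=0 J2=0
PS@1,0 dof=2 J2 → L=2 J1=0 J2=1
add link → L=3 J1=0 J2=1
P@2,0 dof=1 J1 → L=3 J1=1 J2=1
R@1,2 dof=1 J1 → L=3 J1=2 J2=1
add link → L=4 J1=2 J2=1
P@3,2 dof=1 J1 → L=4 J1=3 J2=1
P@0,3 dof=1 J1 → L=4 J1=4 J2=1
M=3(L−1)−2J1−J2=3·3−2·4−1=0

M = 0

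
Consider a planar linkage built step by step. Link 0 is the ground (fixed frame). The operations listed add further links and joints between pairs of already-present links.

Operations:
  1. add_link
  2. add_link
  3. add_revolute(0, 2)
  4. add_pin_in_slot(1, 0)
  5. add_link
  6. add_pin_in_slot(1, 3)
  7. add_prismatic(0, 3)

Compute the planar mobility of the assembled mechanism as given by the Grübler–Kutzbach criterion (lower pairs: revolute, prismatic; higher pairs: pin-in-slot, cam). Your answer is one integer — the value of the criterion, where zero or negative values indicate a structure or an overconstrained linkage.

L=1 J1=0 J2=0
add link → L=2 J1=0 J2=0
add link → L=3 J1=0 J2=0
R@0,2 dof=1 J1 → L=3 J1=1 J2=0
PS@1,0 dof=2 J2 → L=3 J1=1 J2=1
add link → L=4 J1=1 J2=1
PS@1,3 dof=2 J2 → L=4 J1=1 J2=2
P@0,3 dof=1 J1 → L=4 J1=2 J2=2
M=3(L−1)−2J1−J2=3·3−2·2−2=3

M = 3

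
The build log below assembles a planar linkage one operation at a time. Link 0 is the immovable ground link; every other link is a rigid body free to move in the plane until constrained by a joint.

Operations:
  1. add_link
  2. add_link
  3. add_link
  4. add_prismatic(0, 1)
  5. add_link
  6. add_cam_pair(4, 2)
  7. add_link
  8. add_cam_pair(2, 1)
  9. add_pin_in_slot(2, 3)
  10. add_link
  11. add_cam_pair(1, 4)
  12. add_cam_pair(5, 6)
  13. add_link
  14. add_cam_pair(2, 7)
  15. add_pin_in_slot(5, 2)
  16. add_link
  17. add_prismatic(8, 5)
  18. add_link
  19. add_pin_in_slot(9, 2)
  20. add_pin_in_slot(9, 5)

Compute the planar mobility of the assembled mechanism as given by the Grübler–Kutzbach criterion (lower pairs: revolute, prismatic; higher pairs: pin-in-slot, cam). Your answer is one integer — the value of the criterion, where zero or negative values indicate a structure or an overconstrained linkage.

M = 14

L=1 J1=0 J2=0
add link → L=2 J1=0 J2=0
add link → L=3 J1=0 J2=0
add link → L=4 J1=0 J2=0
P@0,1 dof=1 J1 → L=4 J1=1 J2=0
add link → L=5 J1=1 J2=0
C@4,2 dof=2 J2 → L=5 J1=1 J2=1
add link → L=6 J1=1 J2=1
C@2,1 dof=2 J2 → L=6 J1=1 J2=2
PS@2,3 dof=2 J2 → L=6 J1=1 J2=3
add link → L=7 J1=1 J2=3
C@1,4 dof=2 J2 → L=7 J1=1 J2=4
C@5,6 dof=2 J2 → L=7 J1=1 J2=5
add link → L=8 J1=1 J2=5
C@2,7 dof=2 J2 → L=8 J1=1 J2=6
PS@5,2 dof=2 J2 → L=8 J1=1 J2=7
add link → L=9 J1=1 J2=7
P@8,5 dof=1 J1 → L=9 J1=2 J2=7
add link → L=10 J1=2 J2=7
PS@9,2 dof=2 J2 → L=10 J1=2 J2=8
PS@9,5 dof=2 J2 → L=10 J1=2 J2=9
M=3(L−1)−2J1−J2=3·9−2·2−9=14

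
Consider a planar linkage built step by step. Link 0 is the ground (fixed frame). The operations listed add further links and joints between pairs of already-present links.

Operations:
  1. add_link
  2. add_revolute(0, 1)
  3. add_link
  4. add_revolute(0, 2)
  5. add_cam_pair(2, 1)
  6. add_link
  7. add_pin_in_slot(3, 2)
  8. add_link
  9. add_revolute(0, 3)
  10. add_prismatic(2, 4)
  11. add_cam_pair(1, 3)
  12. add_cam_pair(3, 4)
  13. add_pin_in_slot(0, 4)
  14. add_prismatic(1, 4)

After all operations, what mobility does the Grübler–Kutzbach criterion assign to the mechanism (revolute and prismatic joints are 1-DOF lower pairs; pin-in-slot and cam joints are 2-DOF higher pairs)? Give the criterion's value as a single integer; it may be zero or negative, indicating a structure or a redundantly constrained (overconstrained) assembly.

M = -3

L=1 J1=0 J2=0
add link → L=2 J1=0 J2=0
R@0,1 dof=1 J1 → L=2 J1=1 J2=0
add link → L=3 J1=1 J2=0
R@0,2 dof=1 J1 → L=3 J1=2 J2=0
C@2,1 dof=2 J2 → L=3 J1=2 J2=1
add link → L=4 J1=2 J2=1
PS@3,2 dof=2 J2 → L=4 J1=2 J2=2
add link → L=5 J1=2 J2=2
R@0,3 dof=1 J1 → L=5 J1=3 J2=2
P@2,4 dof=1 J1 → L=5 J1=4 J2=2
C@1,3 dof=2 J2 → L=5 J1=4 J2=3
C@3,4 dof=2 J2 → L=5 J1=4 J2=4
PS@0,4 dof=2 J2 → L=5 J1=4 J2=5
P@1,4 dof=1 J1 → L=5 J1=5 J2=5
M=3(L−1)−2J1−J2=3·4−2·5−5=-3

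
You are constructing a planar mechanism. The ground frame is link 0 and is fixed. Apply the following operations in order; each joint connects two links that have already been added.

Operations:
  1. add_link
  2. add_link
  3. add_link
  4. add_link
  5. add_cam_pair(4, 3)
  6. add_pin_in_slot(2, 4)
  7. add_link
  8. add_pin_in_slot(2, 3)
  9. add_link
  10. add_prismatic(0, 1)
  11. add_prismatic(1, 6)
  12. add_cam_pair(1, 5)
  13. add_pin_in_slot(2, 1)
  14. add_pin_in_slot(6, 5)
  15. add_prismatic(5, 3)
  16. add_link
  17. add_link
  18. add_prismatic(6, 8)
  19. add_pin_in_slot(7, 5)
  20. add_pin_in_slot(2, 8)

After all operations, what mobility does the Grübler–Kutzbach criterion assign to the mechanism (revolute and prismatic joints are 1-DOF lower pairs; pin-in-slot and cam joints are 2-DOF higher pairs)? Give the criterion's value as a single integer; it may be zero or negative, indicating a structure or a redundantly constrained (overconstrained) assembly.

ground; <1,0,0>
#1 <2,0,0>
#2 <3,0,0>
#3 <4,0,0>
#4 <5,0,0>
C:4↔3 J2 <5,0,1>
PS:2↔4 J2 <5,0,2>
#5 <6,0,2>
PS:2↔3 J2 <6,0,3>
#6 <7,0,3>
P:0↔1 J1 <7,1,3>
P:1↔6 J1 <7,2,3>
C:1↔5 J2 <7,2,4>
PS:2↔1 J2 <7,2,5>
PS:6↔5 J2 <7,2,6>
P:5↔3 J1 <7,3,6>
#7 <8,3,6>
#8 <9,3,6>
P:6↔8 J1 <9,4,6>
PS:7↔5 J2 <9,4,7>
PS:2↔8 J2 <9,4,8>
3×8 − 2×4 − 1×8 = 8

M = 8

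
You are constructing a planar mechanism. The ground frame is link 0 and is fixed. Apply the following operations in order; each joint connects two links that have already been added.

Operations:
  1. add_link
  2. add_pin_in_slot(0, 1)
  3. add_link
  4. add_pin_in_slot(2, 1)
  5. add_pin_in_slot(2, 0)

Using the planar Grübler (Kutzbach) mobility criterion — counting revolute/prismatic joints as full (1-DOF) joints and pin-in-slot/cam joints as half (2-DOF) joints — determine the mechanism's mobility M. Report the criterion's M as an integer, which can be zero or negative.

ground; <1,0,0>
#1 <2,0,0>
PS:0↔1 J2 <2,0,1>
#2 <3,0,1>
PS:2↔1 J2 <3,0,2>
PS:2↔0 J2 <3,0,3>
3×2 − 2×0 − 1×3 = 3

M = 3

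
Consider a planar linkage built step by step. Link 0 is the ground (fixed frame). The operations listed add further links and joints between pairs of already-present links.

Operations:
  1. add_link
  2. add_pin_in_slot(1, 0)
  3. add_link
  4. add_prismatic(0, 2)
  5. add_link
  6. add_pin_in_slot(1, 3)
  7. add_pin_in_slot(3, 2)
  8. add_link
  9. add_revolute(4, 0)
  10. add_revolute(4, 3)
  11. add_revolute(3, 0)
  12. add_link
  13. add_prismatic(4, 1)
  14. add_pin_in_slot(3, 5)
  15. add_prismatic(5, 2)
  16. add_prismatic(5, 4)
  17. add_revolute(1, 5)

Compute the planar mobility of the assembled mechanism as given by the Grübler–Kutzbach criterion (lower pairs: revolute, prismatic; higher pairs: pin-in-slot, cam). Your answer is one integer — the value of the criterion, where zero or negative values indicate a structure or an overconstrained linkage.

(L,J1,J2)=(1,0,0); link0 fixed
link1: (2,0,0)
PS 1-0 [J2]: (2,0,1)
link2: (3,0,1)
P 0-2 [J1]: (3,1,1)
link3: (4,1,1)
PS 1-3 [J2]: (4,1,2)
PS 3-2 [J2]: (4,1,3)
link4: (5,1,3)
R 4-0 [J1]: (5,2,3)
R 4-3 [J1]: (5,3,3)
R 3-0 [J1]: (5,4,3)
link5: (6,4,3)
P 4-1 [J1]: (6,5,3)
PS 3-5 [J2]: (6,5,4)
P 5-2 [J1]: (6,6,4)
P 5-4 [J1]: (6,7,4)
R 1-5 [J1]: (6,8,4)
Grübler: 3·5 − 2·8 − 4 = -5

M = -5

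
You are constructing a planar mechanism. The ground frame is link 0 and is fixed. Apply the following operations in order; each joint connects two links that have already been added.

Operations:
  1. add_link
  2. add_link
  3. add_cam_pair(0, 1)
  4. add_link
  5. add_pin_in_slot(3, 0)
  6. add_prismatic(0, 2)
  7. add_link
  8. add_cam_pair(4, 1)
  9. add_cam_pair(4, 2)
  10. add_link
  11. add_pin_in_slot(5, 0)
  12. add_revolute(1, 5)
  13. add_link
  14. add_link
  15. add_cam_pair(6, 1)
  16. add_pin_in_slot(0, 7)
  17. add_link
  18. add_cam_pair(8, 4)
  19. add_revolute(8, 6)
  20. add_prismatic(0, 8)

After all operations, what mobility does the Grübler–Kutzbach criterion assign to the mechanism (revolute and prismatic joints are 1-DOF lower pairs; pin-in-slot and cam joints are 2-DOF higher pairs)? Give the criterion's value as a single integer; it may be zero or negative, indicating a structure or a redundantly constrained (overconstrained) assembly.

[1;0;0] (link 0 is ground)
L+ [2;0;0]
L+ [3;0;0]
C(0,1)∈J2 [3;0;1]
L+ [4;0;1]
PS(3,0)∈J2 [4;0;2]
P(0,2)∈J1 [4;1;2]
L+ [5;1;2]
C(4,1)∈J2 [5;1;3]
C(4,2)∈J2 [5;1;4]
L+ [6;1;4]
PS(5,0)∈J2 [6;1;5]
R(1,5)∈J1 [6;2;5]
L+ [7;2;5]
L+ [8;2;5]
C(6,1)∈J2 [8;2;6]
PS(0,7)∈J2 [8;2;7]
L+ [9;2;7]
C(8,4)∈J2 [9;2;8]
R(8,6)∈J1 [9;3;8]
P(0,8)∈J1 [9;4;8]
mobility = 24 − 8 − 8 = 8

M = 8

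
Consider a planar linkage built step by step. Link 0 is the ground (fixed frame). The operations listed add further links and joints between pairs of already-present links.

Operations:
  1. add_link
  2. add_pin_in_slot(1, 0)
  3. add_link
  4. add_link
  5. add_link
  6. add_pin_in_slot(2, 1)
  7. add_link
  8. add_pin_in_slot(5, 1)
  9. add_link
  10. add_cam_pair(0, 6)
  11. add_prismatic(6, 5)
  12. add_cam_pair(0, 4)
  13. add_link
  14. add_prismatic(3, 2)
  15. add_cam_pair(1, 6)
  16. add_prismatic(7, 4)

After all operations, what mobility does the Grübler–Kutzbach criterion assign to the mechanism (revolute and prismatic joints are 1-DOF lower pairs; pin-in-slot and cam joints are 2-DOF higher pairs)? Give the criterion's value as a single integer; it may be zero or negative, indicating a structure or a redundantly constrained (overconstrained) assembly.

(L,J1,J2)=(1,0,0); link0 fixed
link1: (2,0,0)
PS 1-0 [J2]: (2,0,1)
link2: (3,0,1)
link3: (4,0,1)
link4: (5,0,1)
PS 2-1 [J2]: (5,0,2)
link5: (6,0,2)
PS 5-1 [J2]: (6,0,3)
link6: (7,0,3)
C 0-6 [J2]: (7,0,4)
P 6-5 [J1]: (7,1,4)
C 0-4 [J2]: (7,1,5)
link7: (8,1,5)
P 3-2 [J1]: (8,2,5)
C 1-6 [J2]: (8,2,6)
P 7-4 [J1]: (8,3,6)
Grübler: 3·7 − 2·3 − 6 = 9

M = 9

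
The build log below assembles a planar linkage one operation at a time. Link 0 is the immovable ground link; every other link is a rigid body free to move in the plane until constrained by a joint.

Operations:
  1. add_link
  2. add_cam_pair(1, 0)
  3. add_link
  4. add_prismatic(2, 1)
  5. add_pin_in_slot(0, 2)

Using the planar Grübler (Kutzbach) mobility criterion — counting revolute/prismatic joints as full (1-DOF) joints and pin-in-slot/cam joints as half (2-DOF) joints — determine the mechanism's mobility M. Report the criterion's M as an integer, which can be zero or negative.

(L,J1,J2)=(1,0,0); link0 fixed
link1: (2,0,0)
C 1-0 [J2]: (2,0,1)
link2: (3,0,1)
P 2-1 [J1]: (3,1,1)
PS 0-2 [J2]: (3,1,2)
Grübler: 3·2 − 2·1 − 2 = 2

M = 2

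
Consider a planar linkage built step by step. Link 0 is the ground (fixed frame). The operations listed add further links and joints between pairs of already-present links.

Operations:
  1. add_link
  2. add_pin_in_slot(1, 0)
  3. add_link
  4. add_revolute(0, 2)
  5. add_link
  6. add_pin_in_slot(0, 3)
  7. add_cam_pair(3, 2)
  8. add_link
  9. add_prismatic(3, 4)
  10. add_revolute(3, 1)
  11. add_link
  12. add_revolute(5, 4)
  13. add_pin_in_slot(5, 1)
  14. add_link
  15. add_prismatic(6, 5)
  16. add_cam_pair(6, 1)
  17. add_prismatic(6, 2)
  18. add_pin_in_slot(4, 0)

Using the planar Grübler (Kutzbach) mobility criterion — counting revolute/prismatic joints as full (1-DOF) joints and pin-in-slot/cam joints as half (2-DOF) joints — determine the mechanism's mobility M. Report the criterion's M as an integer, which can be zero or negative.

M = 0

L=1 J1=0 J2=0
add link → L=2 J1=0 J2=0
PS@1,0 dof=2 J2 → L=2 J1=0 J2=1
add link → L=3 J1=0 J2=1
R@0,2 dof=1 J1 → L=3 J1=1 J2=1
add link → L=4 J1=1 J2=1
PS@0,3 dof=2 J2 → L=4 J1=1 J2=2
C@3,2 dof=2 J2 → L=4 J1=1 J2=3
add link → L=5 J1=1 J2=3
P@3,4 dof=1 J1 → L=5 J1=2 J2=3
R@3,1 dof=1 J1 → L=5 J1=3 J2=3
add link → L=6 J1=3 J2=3
R@5,4 dof=1 J1 → L=6 J1=4 J2=3
PS@5,1 dof=2 J2 → L=6 J1=4 J2=4
add link → L=7 J1=4 J2=4
P@6,5 dof=1 J1 → L=7 J1=5 J2=4
C@6,1 dof=2 J2 → L=7 J1=5 J2=5
P@6,2 dof=1 J1 → L=7 J1=6 J2=5
PS@4,0 dof=2 J2 → L=7 J1=6 J2=6
M=3(L−1)−2J1−J2=3·6−2·6−6=0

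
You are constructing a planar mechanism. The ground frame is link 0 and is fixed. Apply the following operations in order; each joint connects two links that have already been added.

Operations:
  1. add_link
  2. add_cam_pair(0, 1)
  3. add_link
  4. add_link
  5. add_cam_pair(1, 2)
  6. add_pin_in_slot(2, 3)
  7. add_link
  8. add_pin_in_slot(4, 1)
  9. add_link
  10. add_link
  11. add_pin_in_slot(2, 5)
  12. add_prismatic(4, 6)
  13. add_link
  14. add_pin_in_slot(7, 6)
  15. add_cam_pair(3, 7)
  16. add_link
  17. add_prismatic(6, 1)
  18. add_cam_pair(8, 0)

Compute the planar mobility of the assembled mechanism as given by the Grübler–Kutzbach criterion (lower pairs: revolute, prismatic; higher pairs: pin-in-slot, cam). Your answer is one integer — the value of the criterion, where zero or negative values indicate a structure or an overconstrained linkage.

(L,J1,J2)=(1,0,0); link0 fixed
link1: (2,0,0)
C 0-1 [J2]: (2,0,1)
link2: (3,0,1)
link3: (4,0,1)
C 1-2 [J2]: (4,0,2)
PS 2-3 [J2]: (4,0,3)
link4: (5,0,3)
PS 4-1 [J2]: (5,0,4)
link5: (6,0,4)
link6: (7,0,4)
PS 2-5 [J2]: (7,0,5)
P 4-6 [J1]: (7,1,5)
link7: (8,1,5)
PS 7-6 [J2]: (8,1,6)
C 3-7 [J2]: (8,1,7)
link8: (9,1,7)
P 6-1 [J1]: (9,2,7)
C 8-0 [J2]: (9,2,8)
Grübler: 3·8 − 2·2 − 8 = 12

M = 12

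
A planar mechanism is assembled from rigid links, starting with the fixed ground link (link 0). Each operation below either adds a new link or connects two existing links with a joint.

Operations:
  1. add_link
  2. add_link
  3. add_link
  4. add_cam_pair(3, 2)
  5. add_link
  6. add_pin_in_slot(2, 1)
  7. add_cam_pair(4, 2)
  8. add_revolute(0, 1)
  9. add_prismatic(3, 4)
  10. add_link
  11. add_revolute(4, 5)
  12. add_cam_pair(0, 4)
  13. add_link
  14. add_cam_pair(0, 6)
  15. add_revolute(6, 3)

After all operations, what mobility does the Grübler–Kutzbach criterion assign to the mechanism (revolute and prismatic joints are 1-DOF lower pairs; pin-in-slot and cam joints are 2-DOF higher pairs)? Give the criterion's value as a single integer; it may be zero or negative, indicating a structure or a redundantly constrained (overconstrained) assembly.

link 0 = ground. State L|J1|J2 = 1|0|0
+link1  2|0|0
+link2  3|0|0
+link3  4|0|0
C(3,2) f=2→J2  4|0|1
+link4  5|0|1
PS(2,1) f=2→J2  5|0|2
C(4,2) f=2→J2  5|0|3
R(0,1) f=1→J1  5|1|3
P(3,4) f=1→J1  5|2|3
+link5  6|2|3
R(4,5) f=1→J1  6|3|3
C(0,4) f=2→J2  6|3|4
+link6  7|3|4
C(0,6) f=2→J2  7|3|5
R(6,3) f=1→J1  7|4|5
M = 3(7−1)−2·4−5 = 18−8−5 = 5

M = 5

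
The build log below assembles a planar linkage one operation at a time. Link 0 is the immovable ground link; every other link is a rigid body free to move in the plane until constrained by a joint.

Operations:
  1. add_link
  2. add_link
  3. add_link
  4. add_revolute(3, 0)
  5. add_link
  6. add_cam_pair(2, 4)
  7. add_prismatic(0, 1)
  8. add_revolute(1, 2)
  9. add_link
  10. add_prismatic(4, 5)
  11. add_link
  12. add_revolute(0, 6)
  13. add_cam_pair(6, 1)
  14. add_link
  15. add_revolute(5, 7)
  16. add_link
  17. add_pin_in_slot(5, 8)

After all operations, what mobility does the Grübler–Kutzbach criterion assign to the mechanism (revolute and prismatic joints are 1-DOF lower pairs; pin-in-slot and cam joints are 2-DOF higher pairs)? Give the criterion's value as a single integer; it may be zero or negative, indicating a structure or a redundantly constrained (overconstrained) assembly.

M = 9

[1;0;0] (link 0 is ground)
L+ [2;0;0]
L+ [3;0;0]
L+ [4;0;0]
R(3,0)∈J1 [4;1;0]
L+ [5;1;0]
C(2,4)∈J2 [5;1;1]
P(0,1)∈J1 [5;2;1]
R(1,2)∈J1 [5;3;1]
L+ [6;3;1]
P(4,5)∈J1 [6;4;1]
L+ [7;4;1]
R(0,6)∈J1 [7;5;1]
C(6,1)∈J2 [7;5;2]
L+ [8;5;2]
R(5,7)∈J1 [8;6;2]
L+ [9;6;2]
PS(5,8)∈J2 [9;6;3]
mobility = 24 − 12 − 3 = 9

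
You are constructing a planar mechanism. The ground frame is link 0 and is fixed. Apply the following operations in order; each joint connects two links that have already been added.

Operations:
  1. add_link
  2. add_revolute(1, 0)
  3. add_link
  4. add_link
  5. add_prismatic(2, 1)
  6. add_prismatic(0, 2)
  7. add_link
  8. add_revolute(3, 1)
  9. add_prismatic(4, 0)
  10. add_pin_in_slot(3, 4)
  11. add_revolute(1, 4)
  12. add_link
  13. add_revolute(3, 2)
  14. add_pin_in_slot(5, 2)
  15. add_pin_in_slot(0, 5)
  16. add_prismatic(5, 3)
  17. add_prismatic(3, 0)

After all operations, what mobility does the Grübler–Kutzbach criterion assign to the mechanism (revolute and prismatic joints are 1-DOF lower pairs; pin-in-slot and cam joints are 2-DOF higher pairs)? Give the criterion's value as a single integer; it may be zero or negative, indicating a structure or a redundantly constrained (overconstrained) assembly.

M = -6

link 0 = ground. State L|J1|J2 = 1|0|0
+link1  2|0|0
R(1,0) f=1→J1  2|1|0
+link2  3|1|0
+link3  4|1|0
P(2,1) f=1→J1  4|2|0
P(0,2) f=1→J1  4|3|0
+link4  5|3|0
R(3,1) f=1→J1  5|4|0
P(4,0) f=1→J1  5|5|0
PS(3,4) f=2→J2  5|5|1
R(1,4) f=1→J1  5|6|1
+link5  6|6|1
R(3,2) f=1→J1  6|7|1
PS(5,2) f=2→J2  6|7|2
PS(0,5) f=2→J2  6|7|3
P(5,3) f=1→J1  6|8|3
P(3,0) f=1→J1  6|9|3
M = 3(6−1)−2·9−3 = 15−18−3 = -6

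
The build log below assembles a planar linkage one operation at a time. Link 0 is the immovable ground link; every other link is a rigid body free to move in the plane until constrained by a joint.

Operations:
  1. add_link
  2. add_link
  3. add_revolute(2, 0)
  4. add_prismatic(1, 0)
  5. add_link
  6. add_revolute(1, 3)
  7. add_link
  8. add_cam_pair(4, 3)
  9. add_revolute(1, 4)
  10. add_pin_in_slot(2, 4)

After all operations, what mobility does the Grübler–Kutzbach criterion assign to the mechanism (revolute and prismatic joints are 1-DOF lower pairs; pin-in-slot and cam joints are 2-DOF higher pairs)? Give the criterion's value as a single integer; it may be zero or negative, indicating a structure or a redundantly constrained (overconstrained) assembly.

M = 2

L=1 J1=0 J2=0
add link → L=2 J1=0 J2=0
add link → L=3 J1=0 J2=0
R@2,0 dof=1 J1 → L=3 J1=1 J2=0
P@1,0 dof=1 J1 → L=3 J1=2 J2=0
add link → L=4 J1=2 J2=0
R@1,3 dof=1 J1 → L=4 J1=3 J2=0
add link → L=5 J1=3 J2=0
C@4,3 dof=2 J2 → L=5 J1=3 J2=1
R@1,4 dof=1 J1 → L=5 J1=4 J2=1
PS@2,4 dof=2 J2 → L=5 J1=4 J2=2
M=3(L−1)−2J1−J2=3·4−2·4−2=2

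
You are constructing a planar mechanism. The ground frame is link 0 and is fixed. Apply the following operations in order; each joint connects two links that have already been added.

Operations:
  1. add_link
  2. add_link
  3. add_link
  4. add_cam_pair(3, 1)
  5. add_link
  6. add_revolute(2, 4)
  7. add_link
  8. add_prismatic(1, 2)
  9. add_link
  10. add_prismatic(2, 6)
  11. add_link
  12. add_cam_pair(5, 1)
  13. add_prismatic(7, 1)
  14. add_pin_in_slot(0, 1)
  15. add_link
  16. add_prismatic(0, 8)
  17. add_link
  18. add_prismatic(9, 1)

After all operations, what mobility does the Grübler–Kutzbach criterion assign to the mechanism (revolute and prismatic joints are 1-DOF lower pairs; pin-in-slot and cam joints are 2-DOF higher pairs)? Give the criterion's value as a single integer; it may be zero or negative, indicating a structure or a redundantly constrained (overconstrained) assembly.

link 0 = ground. State L|J1|J2 = 1|0|0
+link1  2|0|0
+link2  3|0|0
+link3  4|0|0
C(3,1) f=2→J2  4|0|1
+link4  5|0|1
R(2,4) f=1→J1  5|1|1
+link5  6|1|1
P(1,2) f=1→J1  6|2|1
+link6  7|2|1
P(2,6) f=1→J1  7|3|1
+link7  8|3|1
C(5,1) f=2→J2  8|3|2
P(7,1) f=1→J1  8|4|2
PS(0,1) f=2→J2  8|4|3
+link8  9|4|3
P(0,8) f=1→J1  9|5|3
+link9  10|5|3
P(9,1) f=1→J1  10|6|3
M = 3(10−1)−2·6−3 = 27−12−3 = 12

M = 12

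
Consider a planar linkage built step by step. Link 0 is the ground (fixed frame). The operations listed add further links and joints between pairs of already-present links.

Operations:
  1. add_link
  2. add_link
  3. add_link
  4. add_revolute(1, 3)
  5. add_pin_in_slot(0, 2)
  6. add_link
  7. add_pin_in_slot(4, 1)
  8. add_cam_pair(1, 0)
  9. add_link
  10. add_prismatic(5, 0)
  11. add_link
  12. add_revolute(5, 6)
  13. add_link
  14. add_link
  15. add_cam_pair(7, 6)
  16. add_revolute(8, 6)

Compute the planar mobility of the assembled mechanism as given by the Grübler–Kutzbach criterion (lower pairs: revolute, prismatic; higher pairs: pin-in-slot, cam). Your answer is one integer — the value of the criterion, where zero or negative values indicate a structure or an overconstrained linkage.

(L,J1,J2)=(1,0,0); link0 fixed
link1: (2,0,0)
link2: (3,0,0)
link3: (4,0,0)
R 1-3 [J1]: (4,1,0)
PS 0-2 [J2]: (4,1,1)
link4: (5,1,1)
PS 4-1 [J2]: (5,1,2)
C 1-0 [J2]: (5,1,3)
link5: (6,1,3)
P 5-0 [J1]: (6,2,3)
link6: (7,2,3)
R 5-6 [J1]: (7,3,3)
link7: (8,3,3)
link8: (9,3,3)
C 7-6 [J2]: (9,3,4)
R 8-6 [J1]: (9,4,4)
Grübler: 3·8 − 2·4 − 4 = 12

M = 12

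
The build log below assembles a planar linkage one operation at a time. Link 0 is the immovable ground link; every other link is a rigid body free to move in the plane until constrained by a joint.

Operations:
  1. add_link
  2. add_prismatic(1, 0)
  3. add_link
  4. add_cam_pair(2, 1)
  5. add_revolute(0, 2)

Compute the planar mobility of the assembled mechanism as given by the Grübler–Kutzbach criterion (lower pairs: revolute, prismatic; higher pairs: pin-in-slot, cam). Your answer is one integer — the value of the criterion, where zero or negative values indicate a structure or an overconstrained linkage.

M = 1

L=1 J1=0 J2=0
add link → L=2 J1=0 J2=0
P@1,0 dof=1 J1 → L=2 J1=1 J2=0
add link → L=3 J1=1 J2=0
C@2,1 dof=2 J2 → L=3 J1=1 J2=1
R@0,2 dof=1 J1 → L=3 J1=2 J2=1
M=3(L−1)−2J1−J2=3·2−2·2−1=1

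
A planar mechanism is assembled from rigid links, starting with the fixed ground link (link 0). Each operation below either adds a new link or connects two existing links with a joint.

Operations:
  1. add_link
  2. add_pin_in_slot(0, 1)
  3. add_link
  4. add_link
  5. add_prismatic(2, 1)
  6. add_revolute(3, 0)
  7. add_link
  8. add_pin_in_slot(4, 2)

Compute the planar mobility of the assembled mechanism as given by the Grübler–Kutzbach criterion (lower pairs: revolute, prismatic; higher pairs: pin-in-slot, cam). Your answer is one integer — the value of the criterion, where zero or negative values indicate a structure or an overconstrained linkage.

L=1 J1=0 J2=0
add link → L=2 J1=0 J2=0
PS@0,1 dof=2 J2 → L=2 J1=0 J2=1
add link → L=3 J1=0 J2=1
add link → L=4 J1=0 J2=1
P@2,1 dof=1 J1 → L=4 J1=1 J2=1
R@3,0 dof=1 J1 → L=4 J1=2 J2=1
add link → L=5 J1=2 J2=1
PS@4,2 dof=2 J2 → L=5 J1=2 J2=2
M=3(L−1)−2J1−J2=3·4−2·2−2=6

M = 6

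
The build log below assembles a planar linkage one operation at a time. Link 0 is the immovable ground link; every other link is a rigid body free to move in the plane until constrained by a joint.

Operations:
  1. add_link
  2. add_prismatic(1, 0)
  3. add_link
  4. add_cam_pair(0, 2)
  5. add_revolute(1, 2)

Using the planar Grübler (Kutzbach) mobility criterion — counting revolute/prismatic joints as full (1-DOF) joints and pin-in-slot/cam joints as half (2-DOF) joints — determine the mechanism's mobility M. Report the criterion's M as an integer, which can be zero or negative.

M = 1

(L,J1,J2)=(1,0,0); link0 fixed
link1: (2,0,0)
P 1-0 [J1]: (2,1,0)
link2: (3,1,0)
C 0-2 [J2]: (3,1,1)
R 1-2 [J1]: (3,2,1)
Grübler: 3·2 − 2·2 − 1 = 1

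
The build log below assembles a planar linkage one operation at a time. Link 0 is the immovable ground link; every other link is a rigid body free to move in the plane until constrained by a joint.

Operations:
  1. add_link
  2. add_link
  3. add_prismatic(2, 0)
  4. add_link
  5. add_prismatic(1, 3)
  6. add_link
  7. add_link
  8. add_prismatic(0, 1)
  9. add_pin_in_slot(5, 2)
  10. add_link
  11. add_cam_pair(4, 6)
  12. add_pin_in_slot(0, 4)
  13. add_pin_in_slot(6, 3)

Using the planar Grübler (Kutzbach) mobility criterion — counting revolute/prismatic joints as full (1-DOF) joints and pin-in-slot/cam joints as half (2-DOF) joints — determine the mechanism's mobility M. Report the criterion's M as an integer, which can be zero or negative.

[1;0;0] (link 0 is ground)
L+ [2;0;0]
L+ [3;0;0]
P(2,0)∈J1 [3;1;0]
L+ [4;1;0]
P(1,3)∈J1 [4;2;0]
L+ [5;2;0]
L+ [6;2;0]
P(0,1)∈J1 [6;3;0]
PS(5,2)∈J2 [6;3;1]
L+ [7;3;1]
C(4,6)∈J2 [7;3;2]
PS(0,4)∈J2 [7;3;3]
PS(6,3)∈J2 [7;3;4]
mobility = 18 − 6 − 4 = 8

M = 8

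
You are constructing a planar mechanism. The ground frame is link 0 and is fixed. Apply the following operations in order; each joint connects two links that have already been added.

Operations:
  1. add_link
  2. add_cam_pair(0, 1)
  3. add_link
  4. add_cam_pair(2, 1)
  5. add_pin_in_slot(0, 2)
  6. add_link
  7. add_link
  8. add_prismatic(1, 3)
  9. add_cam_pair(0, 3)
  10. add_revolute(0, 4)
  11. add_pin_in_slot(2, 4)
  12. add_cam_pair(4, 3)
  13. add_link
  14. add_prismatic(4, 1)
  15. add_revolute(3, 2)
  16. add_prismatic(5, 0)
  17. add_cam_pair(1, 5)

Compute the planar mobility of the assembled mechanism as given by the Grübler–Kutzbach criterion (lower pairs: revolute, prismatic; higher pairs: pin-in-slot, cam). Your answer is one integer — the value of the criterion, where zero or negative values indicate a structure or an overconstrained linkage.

M = -2

L=1 J1=0 J2=0
add link → L=2 J1=0 J2=0
C@0,1 dof=2 J2 → L=2 J1=0 J2=1
add link → L=3 J1=0 J2=1
C@2,1 dof=2 J2 → L=3 J1=0 J2=2
PS@0,2 dof=2 J2 → L=3 J1=0 J2=3
add link → L=4 J1=0 J2=3
add link → L=5 J1=0 J2=3
P@1,3 dof=1 J1 → L=5 J1=1 J2=3
C@0,3 dof=2 J2 → L=5 J1=1 J2=4
R@0,4 dof=1 J1 → L=5 J1=2 J2=4
PS@2,4 dof=2 J2 → L=5 J1=2 J2=5
C@4,3 dof=2 J2 → L=5 J1=2 J2=6
add link → L=6 J1=2 J2=6
P@4,1 dof=1 J1 → L=6 J1=3 J2=6
R@3,2 dof=1 J1 → L=6 J1=4 J2=6
P@5,0 dof=1 J1 → L=6 J1=5 J2=6
C@1,5 dof=2 J2 → L=6 J1=5 J2=7
M=3(L−1)−2J1−J2=3·5−2·5−7=-2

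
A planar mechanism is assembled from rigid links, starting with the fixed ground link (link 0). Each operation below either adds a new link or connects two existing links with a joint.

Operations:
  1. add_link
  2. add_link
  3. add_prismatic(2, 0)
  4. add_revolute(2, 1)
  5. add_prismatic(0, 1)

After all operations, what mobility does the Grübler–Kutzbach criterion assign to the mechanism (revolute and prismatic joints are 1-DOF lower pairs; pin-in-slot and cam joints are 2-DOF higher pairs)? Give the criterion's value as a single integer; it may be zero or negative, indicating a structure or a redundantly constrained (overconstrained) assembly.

(L,J1,J2)=(1,0,0); link0 fixed
link1: (2,0,0)
link2: (3,0,0)
P 2-0 [J1]: (3,1,0)
R 2-1 [J1]: (3,2,0)
P 0-1 [J1]: (3,3,0)
Grübler: 3·2 − 2·3 − 0 = 0

M = 0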